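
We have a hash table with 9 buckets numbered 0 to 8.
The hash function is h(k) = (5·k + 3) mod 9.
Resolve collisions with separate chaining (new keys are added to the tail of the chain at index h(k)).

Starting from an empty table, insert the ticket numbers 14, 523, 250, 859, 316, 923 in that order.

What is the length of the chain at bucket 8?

2

Insert 14: h=1, bucket 1 empty → new chain.
Insert 523: h=8, bucket 8 empty → new chain.
Insert 250: h=2, bucket 2 empty → new chain.
Insert 859: h=5, bucket 5 empty → new chain.
Insert 316: h=8, bucket 8 nonempty → append to chain.
Insert 923: h=1, bucket 1 nonempty → append to chain.
Final buckets:
0: .
1: 14 -> 923
2: 250
3: .
4: .
5: 859
6: .
7: .
8: 523 -> 316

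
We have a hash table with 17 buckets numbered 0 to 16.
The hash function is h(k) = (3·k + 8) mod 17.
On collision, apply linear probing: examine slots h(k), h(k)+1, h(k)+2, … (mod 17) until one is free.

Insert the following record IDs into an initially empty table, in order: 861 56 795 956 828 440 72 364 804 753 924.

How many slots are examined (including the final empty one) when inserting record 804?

861 hashes to 7; slot 7 is free => place at 7.
56 hashes to 6; slot 6 is free => place at 6.
795 hashes to 13; slot 13 is free => place at 13.
956 hashes to 3; slot 3 is free => place at 3.
828 hashes to 10; slot 10 is free => place at 10.
440 hashes to 2; slot 2 is free => place at 2.
72 hashes to 3; 3 taken => place at 4.
364 hashes to 12; slot 12 is free => place at 12.
804 hashes to 6; 6,7 taken => place at 8.
753 hashes to 6; 6,7,8 taken => place at 9.
924 hashes to 9; 9,10 taken => place at 11.
Table: [—, —, 440, 956, 72, —, 56, 861, 804, 753, 828, 924, 364, 795, —, —, —]

3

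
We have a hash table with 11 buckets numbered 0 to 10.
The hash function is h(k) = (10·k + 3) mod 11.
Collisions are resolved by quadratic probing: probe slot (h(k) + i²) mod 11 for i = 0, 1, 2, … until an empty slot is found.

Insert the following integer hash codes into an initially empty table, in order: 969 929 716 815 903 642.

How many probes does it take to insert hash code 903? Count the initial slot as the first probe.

4

969: h=2 => slot 2
929: h=9 => slot 9
716: h=2, probe 2,3 => slot 3
815: h=2, probe 2,3,6 => slot 6
903: h=2, probe 2,3,6,0 => slot 0
642: h=10 => slot 10
Table: [903, ∅, 969, 716, ∅, ∅, 815, ∅, ∅, 929, 642]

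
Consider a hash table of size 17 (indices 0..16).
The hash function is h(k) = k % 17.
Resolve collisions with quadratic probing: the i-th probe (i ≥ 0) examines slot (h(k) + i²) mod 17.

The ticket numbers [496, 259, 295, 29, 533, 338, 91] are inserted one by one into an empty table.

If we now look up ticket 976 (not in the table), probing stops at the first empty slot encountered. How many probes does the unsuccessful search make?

2

496 hashes to 3; slot 3 is free → place at 3.
259 hashes to 4; slot 4 is free → place at 4.
295 hashes to 6; slot 6 is free → place at 6.
29 hashes to 12; slot 12 is free → place at 12.
533 hashes to 6; 6 taken → place at 7.
338 hashes to 15; slot 15 is free → place at 15.
91 hashes to 6; 6,7 taken → place at 10.
Table: [_, _, _, 496, 259, _, 295, 533, _, _, 91, _, 29, _, _, 338, _]
Lookup 976: h=7, probe 7,8 → slot 8 empty, not found.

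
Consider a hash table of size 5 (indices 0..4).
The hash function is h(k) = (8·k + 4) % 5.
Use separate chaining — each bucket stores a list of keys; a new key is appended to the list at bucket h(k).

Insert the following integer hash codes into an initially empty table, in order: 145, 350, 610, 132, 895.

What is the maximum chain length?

4

145 -> bucket 4
350 -> bucket 4 (collision)
610 -> bucket 4 (collision)
132 -> bucket 0
895 -> bucket 4 (collision)
Final buckets:
0: 132
1: ∅
2: ∅
3: ∅
4: 145 -> 350 -> 610 -> 895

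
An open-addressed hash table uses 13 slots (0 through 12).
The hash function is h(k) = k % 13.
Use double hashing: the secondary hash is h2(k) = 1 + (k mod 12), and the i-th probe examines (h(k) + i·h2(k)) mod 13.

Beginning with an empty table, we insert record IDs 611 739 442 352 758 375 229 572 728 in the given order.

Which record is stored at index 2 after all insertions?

Insert 611: h=0, slot 0 empty => index 0.
Insert 739: h=11, slot 11 empty => index 11.
Insert 442: h=0, h2=11, slots 0,11 occupied => index 9.
Insert 352: h=1, slot 1 empty => index 1.
Insert 758: h=4, slot 4 empty => index 4.
Insert 375: h=11, h2=4, slot 11 occupied => index 2.
Insert 229: h=8, slot 8 empty => index 8.
Insert 572: h=0, h2=9, slots 0,9 occupied => index 5.
Insert 728: h=0, h2=9, slots 0,9,5,1 occupied => index 10.
Table: [611, 352, 375, ∅, 758, 572, ∅, ∅, 229, 442, 728, 739, ∅]

375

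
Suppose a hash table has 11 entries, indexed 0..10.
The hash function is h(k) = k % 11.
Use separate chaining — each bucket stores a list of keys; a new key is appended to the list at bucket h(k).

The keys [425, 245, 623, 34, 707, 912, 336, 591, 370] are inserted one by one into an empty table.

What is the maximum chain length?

425 -> bucket 7
245 -> bucket 3
623 -> bucket 7 (collision)
34 -> bucket 1
707 -> bucket 3 (collision)
912 -> bucket 10
336 -> bucket 6
591 -> bucket 8
370 -> bucket 7 (collision)
Final buckets:
0: .
1: 34
2: .
3: 245 -> 707
4: .
5: .
6: 336
7: 425 -> 623 -> 370
8: 591
9: .
10: 912

3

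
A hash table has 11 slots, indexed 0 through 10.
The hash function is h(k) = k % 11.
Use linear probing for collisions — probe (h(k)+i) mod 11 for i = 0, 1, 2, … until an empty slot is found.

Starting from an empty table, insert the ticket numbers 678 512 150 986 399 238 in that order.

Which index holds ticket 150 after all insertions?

Insert 678: h=7, slot 7 empty => index 7.
Insert 512: h=6, slot 6 empty => index 6.
Insert 150: h=7, slot 7 occupied => index 8.
Insert 986: h=7, slots 7,8 occupied => index 9.
Insert 399: h=3, slot 3 empty => index 3.
Insert 238: h=7, slots 7,8,9 occupied => index 10.
Table: [∅, ∅, ∅, 399, ∅, ∅, 512, 678, 150, 986, 238]

8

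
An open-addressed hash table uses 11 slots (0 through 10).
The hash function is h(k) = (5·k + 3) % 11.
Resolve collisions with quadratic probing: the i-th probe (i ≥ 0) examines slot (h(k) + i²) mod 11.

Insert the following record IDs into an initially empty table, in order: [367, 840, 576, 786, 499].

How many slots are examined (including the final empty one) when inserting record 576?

Insert 367: h=1, slot 1 empty => index 1.
Insert 840: h=1, slot 1 occupied => index 2.
Insert 576: h=1, slots 1,2 occupied => index 5.
Insert 786: h=6, slot 6 empty => index 6.
Insert 499: h=1, slots 1,2,5 occupied => index 10.
Table: [—, 367, 840, —, —, 576, 786, —, —, —, 499]

3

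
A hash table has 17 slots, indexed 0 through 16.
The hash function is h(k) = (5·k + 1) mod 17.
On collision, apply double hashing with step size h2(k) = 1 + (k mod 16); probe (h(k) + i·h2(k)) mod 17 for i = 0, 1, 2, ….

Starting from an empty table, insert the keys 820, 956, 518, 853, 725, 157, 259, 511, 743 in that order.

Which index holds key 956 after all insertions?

820: h=4 => slot 4
956: h=4, h2=13, probe 4,0 => slot 0
518: h=7 => slot 7
853: h=16 => slot 16
725: h=5 => slot 5
157: h=4, h2=14, probe 4,1 => slot 1
259: h=4, h2=4, probe 4,8 => slot 8
511: h=6 => slot 6
743: h=10 => slot 10
Table: [956, 157, ∅, ∅, 820, 725, 511, 518, 259, ∅, 743, ∅, ∅, ∅, ∅, ∅, 853]

0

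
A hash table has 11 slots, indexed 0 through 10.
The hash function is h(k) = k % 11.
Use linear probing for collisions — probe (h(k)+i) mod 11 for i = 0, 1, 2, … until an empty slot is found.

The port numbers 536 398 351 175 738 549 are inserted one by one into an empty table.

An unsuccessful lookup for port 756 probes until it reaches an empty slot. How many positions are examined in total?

Insert 536: h=8, slot 8 empty => index 8.
Insert 398: h=2, slot 2 empty => index 2.
Insert 351: h=10, slot 10 empty => index 10.
Insert 175: h=10, slot 10 occupied => index 0.
Insert 738: h=1, slot 1 empty => index 1.
Insert 549: h=10, slots 10,0,1,2 occupied => index 3.
Table: [175, 738, 398, 549, ∅, ∅, ∅, ∅, 536, ∅, 351]
Lookup 756: h=8, probe 8,9 → slot 9 empty, not found.

2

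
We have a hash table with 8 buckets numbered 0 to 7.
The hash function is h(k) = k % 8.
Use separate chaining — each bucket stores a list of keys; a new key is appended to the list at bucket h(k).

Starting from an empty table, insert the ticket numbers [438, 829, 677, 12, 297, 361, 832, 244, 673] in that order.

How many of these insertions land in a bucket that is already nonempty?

4

Insert 438: h=6, bucket 6 empty → new chain.
Insert 829: h=5, bucket 5 empty → new chain.
Insert 677: h=5, bucket 5 nonempty → append to chain.
Insert 12: h=4, bucket 4 empty → new chain.
Insert 297: h=1, bucket 1 empty → new chain.
Insert 361: h=1, bucket 1 nonempty → append to chain.
Insert 832: h=0, bucket 0 empty → new chain.
Insert 244: h=4, bucket 4 nonempty → append to chain.
Insert 673: h=1, bucket 1 nonempty → append to chain.
Final buckets:
0: 832
1: 297 -> 361 -> 673
2: —
3: —
4: 12 -> 244
5: 829 -> 677
6: 438
7: —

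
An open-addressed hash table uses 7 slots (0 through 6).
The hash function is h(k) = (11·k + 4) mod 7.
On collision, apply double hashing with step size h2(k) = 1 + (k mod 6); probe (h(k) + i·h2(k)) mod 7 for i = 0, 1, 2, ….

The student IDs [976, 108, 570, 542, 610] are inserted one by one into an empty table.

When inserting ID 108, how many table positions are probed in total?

2

976 hashes to 2; slot 2 is free -> place at 2.
108 hashes to 2, h2=1; 2 taken -> place at 3.
570 hashes to 2, h2=1; 2,3 taken -> place at 4.
542 hashes to 2, h2=3; 2 taken -> place at 5.
610 hashes to 1; slot 1 is free -> place at 1.
Table: [—, 610, 976, 108, 570, 542, —]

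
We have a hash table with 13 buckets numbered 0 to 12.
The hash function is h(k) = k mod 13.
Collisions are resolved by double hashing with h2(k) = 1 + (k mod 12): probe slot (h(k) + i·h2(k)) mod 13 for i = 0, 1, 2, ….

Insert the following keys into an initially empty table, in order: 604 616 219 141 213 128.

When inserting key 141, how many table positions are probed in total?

Insert 604: h=6, slot 6 empty → index 6.
Insert 616: h=5, slot 5 empty → index 5.
Insert 219: h=11, slot 11 empty → index 11.
Insert 141: h=11, h2=10, slot 11 occupied → index 8.
Insert 213: h=5, h2=10, slot 5 occupied → index 2.
Insert 128: h=11, h2=9, slot 11 occupied → index 7.
Table: [-, -, 213, -, -, 616, 604, 128, 141, -, -, 219, -]

2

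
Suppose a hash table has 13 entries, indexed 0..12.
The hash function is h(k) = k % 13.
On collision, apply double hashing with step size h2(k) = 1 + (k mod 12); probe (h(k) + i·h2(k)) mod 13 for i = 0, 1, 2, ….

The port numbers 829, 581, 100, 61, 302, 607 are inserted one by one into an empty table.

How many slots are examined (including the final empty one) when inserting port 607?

2

829 hashes to 10; slot 10 is free => place at 10.
581 hashes to 9; slot 9 is free => place at 9.
100 hashes to 9, h2=5; 9 taken => place at 1.
61 hashes to 9, h2=2; 9 taken => place at 11.
302 hashes to 3; slot 3 is free => place at 3.
607 hashes to 9, h2=8; 9 taken => place at 4.
Table: [—, 100, —, 302, 607, —, —, —, —, 581, 829, 61, —]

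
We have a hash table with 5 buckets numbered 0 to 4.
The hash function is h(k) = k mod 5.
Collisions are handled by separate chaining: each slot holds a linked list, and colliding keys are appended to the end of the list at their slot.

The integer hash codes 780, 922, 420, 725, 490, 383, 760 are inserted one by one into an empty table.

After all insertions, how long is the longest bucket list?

Insert 780: h=0, bucket 0 empty -> new chain.
Insert 922: h=2, bucket 2 empty -> new chain.
Insert 420: h=0, bucket 0 nonempty -> append to chain.
Insert 725: h=0, bucket 0 nonempty -> append to chain.
Insert 490: h=0, bucket 0 nonempty -> append to chain.
Insert 383: h=3, bucket 3 empty -> new chain.
Insert 760: h=0, bucket 0 nonempty -> append to chain.
Final buckets:
0: 780 -> 420 -> 725 -> 490 -> 760
1: —
2: 922
3: 383
4: —

5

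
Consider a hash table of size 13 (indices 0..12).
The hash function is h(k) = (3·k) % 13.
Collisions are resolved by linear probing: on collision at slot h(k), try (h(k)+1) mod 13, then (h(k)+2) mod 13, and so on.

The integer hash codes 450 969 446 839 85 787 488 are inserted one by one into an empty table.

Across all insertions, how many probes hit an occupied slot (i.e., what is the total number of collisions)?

14

Insert 450: h=11, slot 11 empty → index 11.
Insert 969: h=8, slot 8 empty → index 8.
Insert 446: h=12, slot 12 empty → index 12.
Insert 839: h=8, slot 8 occupied → index 9.
Insert 85: h=8, slots 8,9 occupied → index 10.
Insert 787: h=8, slots 8,9,10,11,12 occupied → index 0.
Insert 488: h=8, slots 8,9,10,11,12,0 occupied → index 1.
Table: [787, 488, _, _, _, _, _, _, 969, 839, 85, 450, 446]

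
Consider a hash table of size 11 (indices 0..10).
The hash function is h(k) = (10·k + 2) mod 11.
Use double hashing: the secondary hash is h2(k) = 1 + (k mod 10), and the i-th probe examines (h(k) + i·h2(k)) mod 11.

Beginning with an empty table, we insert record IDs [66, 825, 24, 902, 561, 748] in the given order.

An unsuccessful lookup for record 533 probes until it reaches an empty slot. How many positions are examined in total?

2

66: h=2 → slot 2
825: h=2, h2=6, probe 2,8 → slot 8
24: h=0 → slot 0
902: h=2, h2=3, probe 2,5 → slot 5
561: h=2, h2=2, probe 2,4 → slot 4
748: h=2, h2=9, probe 2,0,9 → slot 9
Table: [24, ∅, 66, ∅, 561, 902, ∅, ∅, 825, 748, ∅]
Lookup 533: h=8, h2=4, probe 8,1 → slot 1 empty, not found.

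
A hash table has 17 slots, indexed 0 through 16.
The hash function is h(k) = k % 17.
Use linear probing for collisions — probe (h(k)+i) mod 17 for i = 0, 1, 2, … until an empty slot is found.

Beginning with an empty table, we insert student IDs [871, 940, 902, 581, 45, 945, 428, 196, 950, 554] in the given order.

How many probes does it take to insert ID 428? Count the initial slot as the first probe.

871: h=4 => slot 4
940: h=5 => slot 5
902: h=1 => slot 1
581: h=3 => slot 3
45: h=11 => slot 11
945: h=10 => slot 10
428: h=3, probe 3,4,5,6 => slot 6
196: h=9 => slot 9
950: h=15 => slot 15
554: h=10, probe 10,11,12 => slot 12
Table: [—, 902, —, 581, 871, 940, 428, —, —, 196, 945, 45, 554, —, —, 950, —]

4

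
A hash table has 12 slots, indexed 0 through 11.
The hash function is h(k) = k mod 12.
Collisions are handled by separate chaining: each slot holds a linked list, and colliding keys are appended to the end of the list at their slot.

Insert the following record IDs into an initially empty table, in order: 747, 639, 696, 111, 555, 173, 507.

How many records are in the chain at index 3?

Insert 747: h=3, bucket 3 empty -> new chain.
Insert 639: h=3, bucket 3 nonempty -> append to chain.
Insert 696: h=0, bucket 0 empty -> new chain.
Insert 111: h=3, bucket 3 nonempty -> append to chain.
Insert 555: h=3, bucket 3 nonempty -> append to chain.
Insert 173: h=5, bucket 5 empty -> new chain.
Insert 507: h=3, bucket 3 nonempty -> append to chain.
Final buckets:
0: 696
1: _
2: _
3: 747 -> 639 -> 111 -> 555 -> 507
4: _
5: 173
6: _
7: _
8: _
9: _
10: _
11: _

5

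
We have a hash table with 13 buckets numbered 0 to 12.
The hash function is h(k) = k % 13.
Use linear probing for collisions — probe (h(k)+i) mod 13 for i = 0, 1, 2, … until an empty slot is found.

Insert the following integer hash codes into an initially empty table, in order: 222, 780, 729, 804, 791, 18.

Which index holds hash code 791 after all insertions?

Insert 222: h=1, slot 1 empty -> index 1.
Insert 780: h=0, slot 0 empty -> index 0.
Insert 729: h=1, slot 1 occupied -> index 2.
Insert 804: h=11, slot 11 empty -> index 11.
Insert 791: h=11, slot 11 occupied -> index 12.
Insert 18: h=5, slot 5 empty -> index 5.
Table: [780, 222, 729, _, _, 18, _, _, _, _, _, 804, 791]

12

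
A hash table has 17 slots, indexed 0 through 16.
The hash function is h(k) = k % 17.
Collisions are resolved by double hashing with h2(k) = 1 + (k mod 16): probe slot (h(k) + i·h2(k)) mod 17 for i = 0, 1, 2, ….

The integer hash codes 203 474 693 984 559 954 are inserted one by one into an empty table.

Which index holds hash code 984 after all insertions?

7

Insert 203: h=16, slot 16 empty → index 16.
Insert 474: h=15, slot 15 empty → index 15.
Insert 693: h=13, slot 13 empty → index 13.
Insert 984: h=15, h2=9, slot 15 occupied → index 7.
Insert 559: h=15, h2=16, slot 15 occupied → index 14.
Insert 954: h=2, slot 2 empty → index 2.
Table: [., ., 954, ., ., ., ., 984, ., ., ., ., ., 693, 559, 474, 203]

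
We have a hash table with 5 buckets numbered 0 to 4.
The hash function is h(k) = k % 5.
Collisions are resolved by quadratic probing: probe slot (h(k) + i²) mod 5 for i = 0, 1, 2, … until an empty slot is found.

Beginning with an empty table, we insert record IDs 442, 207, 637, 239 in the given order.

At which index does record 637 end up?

Insert 442: h=2, slot 2 empty => index 2.
Insert 207: h=2, slot 2 occupied => index 3.
Insert 637: h=2, slots 2,3 occupied => index 1.
Insert 239: h=4, slot 4 empty => index 4.
Table: [-, 637, 442, 207, 239]

1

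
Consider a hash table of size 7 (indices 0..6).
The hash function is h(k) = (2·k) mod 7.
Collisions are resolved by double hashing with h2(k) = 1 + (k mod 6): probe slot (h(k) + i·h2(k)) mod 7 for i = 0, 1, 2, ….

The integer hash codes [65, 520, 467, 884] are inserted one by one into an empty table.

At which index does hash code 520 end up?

2

65: h=4 -> slot 4
520: h=4, h2=5, probe 4,2 -> slot 2
467: h=3 -> slot 3
884: h=4, h2=3, probe 4,0 -> slot 0
Table: [884, ∅, 520, 467, 65, ∅, ∅]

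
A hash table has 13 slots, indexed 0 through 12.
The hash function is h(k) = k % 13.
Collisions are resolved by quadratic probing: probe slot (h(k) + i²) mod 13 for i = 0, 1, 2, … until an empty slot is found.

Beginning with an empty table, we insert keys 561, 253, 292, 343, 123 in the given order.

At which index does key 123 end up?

10

Insert 561: h=2, slot 2 empty → index 2.
Insert 253: h=6, slot 6 empty → index 6.
Insert 292: h=6, slot 6 occupied → index 7.
Insert 343: h=5, slot 5 empty → index 5.
Insert 123: h=6, slots 6,7 occupied → index 10.
Table: [., ., 561, ., ., 343, 253, 292, ., ., 123, ., .]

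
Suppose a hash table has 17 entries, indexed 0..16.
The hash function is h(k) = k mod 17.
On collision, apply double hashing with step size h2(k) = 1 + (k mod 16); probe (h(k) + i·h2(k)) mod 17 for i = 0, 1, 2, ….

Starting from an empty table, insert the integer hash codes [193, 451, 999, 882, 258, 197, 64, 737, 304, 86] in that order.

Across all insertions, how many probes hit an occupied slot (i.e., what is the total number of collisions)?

193: h=6 -> slot 6
451: h=9 -> slot 9
999: h=13 -> slot 13
882: h=15 -> slot 15
258: h=3 -> slot 3
197: h=10 -> slot 10
64: h=13, h2=1, probe 13,14 -> slot 14
737: h=6, h2=2, probe 6,8 -> slot 8
304: h=15, h2=1, probe 15,16 -> slot 16
86: h=1 -> slot 1
Table: [_, 86, _, 258, _, _, 193, _, 737, 451, 197, _, _, 999, 64, 882, 304]

3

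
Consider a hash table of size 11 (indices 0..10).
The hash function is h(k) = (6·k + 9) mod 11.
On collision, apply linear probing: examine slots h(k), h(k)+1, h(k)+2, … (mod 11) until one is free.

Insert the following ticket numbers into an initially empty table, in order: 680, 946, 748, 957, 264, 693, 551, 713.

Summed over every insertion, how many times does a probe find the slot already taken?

16

Insert 680: h=8, slot 8 empty → index 8.
Insert 946: h=9, slot 9 empty → index 9.
Insert 748: h=9, slot 9 occupied → index 10.
Insert 957: h=9, slots 9,10 occupied → index 0.
Insert 264: h=9, slots 9,10,0 occupied → index 1.
Insert 693: h=9, slots 9,10,0,1 occupied → index 2.
Insert 551: h=4, slot 4 empty → index 4.
Insert 713: h=8, slots 8,9,10,0,1,2 occupied → index 3.
Table: [957, 264, 693, 713, 551, ∅, ∅, ∅, 680, 946, 748]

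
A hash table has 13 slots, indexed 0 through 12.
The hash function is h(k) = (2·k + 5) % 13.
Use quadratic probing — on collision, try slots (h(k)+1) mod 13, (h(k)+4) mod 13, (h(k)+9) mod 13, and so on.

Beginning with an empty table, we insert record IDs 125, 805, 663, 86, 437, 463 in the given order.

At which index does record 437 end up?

125: h=8 → slot 8
805: h=3 → slot 3
663: h=5 → slot 5
86: h=8, probe 8,9 → slot 9
437: h=8, probe 8,9,12 → slot 12
463: h=8, probe 8,9,12,4 → slot 4
Table: [_, _, _, 805, 463, 663, _, _, 125, 86, _, _, 437]

12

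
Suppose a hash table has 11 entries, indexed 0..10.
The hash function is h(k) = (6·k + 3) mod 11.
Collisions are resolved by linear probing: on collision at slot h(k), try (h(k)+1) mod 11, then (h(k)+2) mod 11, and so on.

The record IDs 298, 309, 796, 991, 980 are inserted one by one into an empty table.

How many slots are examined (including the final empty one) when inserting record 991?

298 hashes to 9; slot 9 is free → place at 9.
309 hashes to 9; 9 taken → place at 10.
796 hashes to 5; slot 5 is free → place at 5.
991 hashes to 9; 9,10 taken → place at 0.
980 hashes to 9; 9,10,0 taken → place at 1.
Table: [991, 980, _, _, _, 796, _, _, _, 298, 309]

3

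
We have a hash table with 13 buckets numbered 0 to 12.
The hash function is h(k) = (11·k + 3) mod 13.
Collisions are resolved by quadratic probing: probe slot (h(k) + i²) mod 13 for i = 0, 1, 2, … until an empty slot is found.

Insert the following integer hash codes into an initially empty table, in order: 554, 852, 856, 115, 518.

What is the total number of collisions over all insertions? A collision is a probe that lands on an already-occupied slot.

3

Insert 554: h=0, slot 0 empty => index 0.
Insert 852: h=2, slot 2 empty => index 2.
Insert 856: h=7, slot 7 empty => index 7.
Insert 115: h=7, slot 7 occupied => index 8.
Insert 518: h=7, slots 7,8 occupied => index 11.
Table: [554, —, 852, —, —, —, —, 856, 115, —, —, 518, —]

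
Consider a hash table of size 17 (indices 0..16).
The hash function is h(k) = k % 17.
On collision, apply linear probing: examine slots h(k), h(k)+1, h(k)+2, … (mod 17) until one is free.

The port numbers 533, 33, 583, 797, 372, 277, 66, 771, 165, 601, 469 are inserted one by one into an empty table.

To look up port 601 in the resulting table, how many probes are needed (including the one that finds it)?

Insert 533: h=6, slot 6 empty => index 6.
Insert 33: h=16, slot 16 empty => index 16.
Insert 583: h=5, slot 5 empty => index 5.
Insert 797: h=15, slot 15 empty => index 15.
Insert 372: h=15, slots 15,16 occupied => index 0.
Insert 277: h=5, slots 5,6 occupied => index 7.
Insert 66: h=15, slots 15,16,0 occupied => index 1.
Insert 771: h=6, slots 6,7 occupied => index 8.
Insert 165: h=12, slot 12 empty => index 12.
Insert 601: h=6, slots 6,7,8 occupied => index 9.
Insert 469: h=10, slot 10 empty => index 10.
Table: [372, 66, _, _, _, 583, 533, 277, 771, 601, 469, _, 165, _, _, 797, 33]
Lookup 601: h=6, probe 6,7,8,9 → found at 9.

4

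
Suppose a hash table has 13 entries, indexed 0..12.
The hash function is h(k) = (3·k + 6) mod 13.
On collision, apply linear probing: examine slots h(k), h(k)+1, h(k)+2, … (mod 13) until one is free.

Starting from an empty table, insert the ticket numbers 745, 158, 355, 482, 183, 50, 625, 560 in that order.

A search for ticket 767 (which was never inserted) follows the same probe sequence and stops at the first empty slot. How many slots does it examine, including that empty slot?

2

Insert 745: h=5, slot 5 empty -> index 5.
Insert 158: h=12, slot 12 empty -> index 12.
Insert 355: h=5, slot 5 occupied -> index 6.
Insert 482: h=9, slot 9 empty -> index 9.
Insert 183: h=9, slot 9 occupied -> index 10.
Insert 50: h=0, slot 0 empty -> index 0.
Insert 625: h=9, slots 9,10 occupied -> index 11.
Insert 560: h=9, slots 9,10,11,12,0 occupied -> index 1.
Table: [50, 560, _, _, _, 745, 355, _, _, 482, 183, 625, 158]
Lookup 767: h=6, probe 6,7 → slot 7 empty, not found.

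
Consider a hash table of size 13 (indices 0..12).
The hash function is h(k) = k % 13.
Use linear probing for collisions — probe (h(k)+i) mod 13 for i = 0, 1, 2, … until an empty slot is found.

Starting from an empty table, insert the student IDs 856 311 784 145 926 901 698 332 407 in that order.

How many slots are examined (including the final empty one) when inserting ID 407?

3

856 hashes to 11; slot 11 is free -> place at 11.
311 hashes to 12; slot 12 is free -> place at 12.
784 hashes to 4; slot 4 is free -> place at 4.
145 hashes to 2; slot 2 is free -> place at 2.
926 hashes to 3; slot 3 is free -> place at 3.
901 hashes to 4; 4 taken -> place at 5.
698 hashes to 9; slot 9 is free -> place at 9.
332 hashes to 7; slot 7 is free -> place at 7.
407 hashes to 4; 4,5 taken -> place at 6.
Table: [_, _, 145, 926, 784, 901, 407, 332, _, 698, _, 856, 311]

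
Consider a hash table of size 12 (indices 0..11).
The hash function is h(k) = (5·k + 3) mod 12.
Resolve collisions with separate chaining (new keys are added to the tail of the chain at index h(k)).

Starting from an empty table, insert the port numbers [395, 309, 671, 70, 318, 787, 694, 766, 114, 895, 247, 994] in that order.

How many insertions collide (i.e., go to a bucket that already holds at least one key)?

7

395 → bucket 10
309 → bucket 0
671 → bucket 10 (collision)
70 → bucket 5
318 → bucket 9
787 → bucket 2
694 → bucket 5 (collision)
766 → bucket 5 (collision)
114 → bucket 9 (collision)
895 → bucket 2 (collision)
247 → bucket 2 (collision)
994 → bucket 5 (collision)
Final buckets:
0: 309
1: .
2: 787 -> 895 -> 247
3: .
4: .
5: 70 -> 694 -> 766 -> 994
6: .
7: .
8: .
9: 318 -> 114
10: 395 -> 671
11: .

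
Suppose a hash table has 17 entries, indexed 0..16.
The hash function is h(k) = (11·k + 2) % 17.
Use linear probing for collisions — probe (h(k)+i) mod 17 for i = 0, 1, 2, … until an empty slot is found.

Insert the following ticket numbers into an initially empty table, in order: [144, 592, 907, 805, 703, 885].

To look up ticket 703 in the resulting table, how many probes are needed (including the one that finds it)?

3

144 hashes to 5; slot 5 is free => place at 5.
592 hashes to 3; slot 3 is free => place at 3.
907 hashes to 0; slot 0 is free => place at 0.
805 hashes to 0; 0 taken => place at 1.
703 hashes to 0; 0,1 taken => place at 2.
885 hashes to 13; slot 13 is free => place at 13.
Table: [907, 805, 703, 592, —, 144, —, —, —, —, —, —, —, 885, —, —, —]
Lookup 703: h=0, probe 0,1,2 → found at 2.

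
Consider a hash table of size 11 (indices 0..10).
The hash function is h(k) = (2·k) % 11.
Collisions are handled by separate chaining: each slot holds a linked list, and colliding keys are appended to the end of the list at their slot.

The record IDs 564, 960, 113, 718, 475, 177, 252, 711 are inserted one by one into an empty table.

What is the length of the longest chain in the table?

564 -> bucket 6
960 -> bucket 6 (collision)
113 -> bucket 6 (collision)
718 -> bucket 6 (collision)
475 -> bucket 4
177 -> bucket 2
252 -> bucket 9
711 -> bucket 3
Final buckets:
0: _
1: _
2: 177
3: 711
4: 475
5: _
6: 564 -> 960 -> 113 -> 718
7: _
8: _
9: 252
10: _

4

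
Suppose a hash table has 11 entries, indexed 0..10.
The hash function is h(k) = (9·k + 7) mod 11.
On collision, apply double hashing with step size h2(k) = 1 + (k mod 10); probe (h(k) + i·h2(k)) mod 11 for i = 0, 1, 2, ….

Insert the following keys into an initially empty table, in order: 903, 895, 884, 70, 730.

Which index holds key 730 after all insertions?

903: h=5 → slot 5
895: h=10 → slot 10
884: h=10, h2=5, probe 10,4 → slot 4
70: h=10, h2=1, probe 10,0 → slot 0
730: h=10, h2=1, probe 10,0,1 → slot 1
Table: [70, 730, -, -, 884, 903, -, -, -, -, 895]

1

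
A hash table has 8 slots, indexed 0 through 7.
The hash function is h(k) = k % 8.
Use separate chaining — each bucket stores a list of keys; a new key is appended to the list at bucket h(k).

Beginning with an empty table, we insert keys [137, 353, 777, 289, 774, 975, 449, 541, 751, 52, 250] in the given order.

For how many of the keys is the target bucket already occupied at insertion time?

Insert 137: h=1, bucket 1 empty → new chain.
Insert 353: h=1, bucket 1 nonempty → append to chain.
Insert 777: h=1, bucket 1 nonempty → append to chain.
Insert 289: h=1, bucket 1 nonempty → append to chain.
Insert 774: h=6, bucket 6 empty → new chain.
Insert 975: h=7, bucket 7 empty → new chain.
Insert 449: h=1, bucket 1 nonempty → append to chain.
Insert 541: h=5, bucket 5 empty → new chain.
Insert 751: h=7, bucket 7 nonempty → append to chain.
Insert 52: h=4, bucket 4 empty → new chain.
Insert 250: h=2, bucket 2 empty → new chain.
Final buckets:
0: .
1: 137 -> 353 -> 777 -> 289 -> 449
2: 250
3: .
4: 52
5: 541
6: 774
7: 975 -> 751

5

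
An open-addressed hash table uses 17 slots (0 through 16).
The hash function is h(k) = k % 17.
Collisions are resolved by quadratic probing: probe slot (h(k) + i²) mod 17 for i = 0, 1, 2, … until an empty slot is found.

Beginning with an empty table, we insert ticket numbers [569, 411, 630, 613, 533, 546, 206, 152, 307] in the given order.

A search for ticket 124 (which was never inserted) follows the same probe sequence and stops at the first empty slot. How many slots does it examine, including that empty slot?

569 hashes to 8; slot 8 is free -> place at 8.
411 hashes to 3; slot 3 is free -> place at 3.
630 hashes to 1; slot 1 is free -> place at 1.
613 hashes to 1; 1 taken -> place at 2.
533 hashes to 6; slot 6 is free -> place at 6.
546 hashes to 2; 2,3,6 taken -> place at 11.
206 hashes to 2; 2,3,6,11,1 taken -> place at 10.
152 hashes to 16; slot 16 is free -> place at 16.
307 hashes to 1; 1,2 taken -> place at 5.
Table: [_, 630, 613, 411, _, 307, 533, _, 569, _, 206, 546, _, _, _, _, 152]
Lookup 124: h=5, probe 5,6,9 → slot 9 empty, not found.

3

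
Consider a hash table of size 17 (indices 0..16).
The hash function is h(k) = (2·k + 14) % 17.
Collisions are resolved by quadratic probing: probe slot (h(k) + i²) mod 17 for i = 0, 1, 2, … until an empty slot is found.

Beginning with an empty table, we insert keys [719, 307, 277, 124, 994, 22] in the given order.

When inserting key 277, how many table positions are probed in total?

Insert 719: h=7, slot 7 empty → index 7.
Insert 307: h=16, slot 16 empty → index 16.
Insert 277: h=7, slot 7 occupied → index 8.
Insert 124: h=7, slots 7,8 occupied → index 11.
Insert 994: h=13, slot 13 empty → index 13.
Insert 22: h=7, slots 7,8,11,16 occupied → index 6.
Table: [∅, ∅, ∅, ∅, ∅, ∅, 22, 719, 277, ∅, ∅, 124, ∅, 994, ∅, ∅, 307]

2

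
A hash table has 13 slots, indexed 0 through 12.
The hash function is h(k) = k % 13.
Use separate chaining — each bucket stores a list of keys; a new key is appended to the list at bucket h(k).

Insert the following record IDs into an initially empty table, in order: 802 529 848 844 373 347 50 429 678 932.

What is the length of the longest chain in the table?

Insert 802: h=9, bucket 9 empty -> new chain.
Insert 529: h=9, bucket 9 nonempty -> append to chain.
Insert 848: h=3, bucket 3 empty -> new chain.
Insert 844: h=12, bucket 12 empty -> new chain.
Insert 373: h=9, bucket 9 nonempty -> append to chain.
Insert 347: h=9, bucket 9 nonempty -> append to chain.
Insert 50: h=11, bucket 11 empty -> new chain.
Insert 429: h=0, bucket 0 empty -> new chain.
Insert 678: h=2, bucket 2 empty -> new chain.
Insert 932: h=9, bucket 9 nonempty -> append to chain.
Final buckets:
0: 429
1: —
2: 678
3: 848
4: —
5: —
6: —
7: —
8: —
9: 802 -> 529 -> 373 -> 347 -> 932
10: —
11: 50
12: 844

5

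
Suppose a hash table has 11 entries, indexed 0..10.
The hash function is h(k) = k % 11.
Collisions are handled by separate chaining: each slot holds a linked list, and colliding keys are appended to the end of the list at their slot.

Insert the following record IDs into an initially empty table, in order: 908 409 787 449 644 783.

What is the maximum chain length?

908 → bucket 6
409 → bucket 2
787 → bucket 6 (collision)
449 → bucket 9
644 → bucket 6 (collision)
783 → bucket 2 (collision)
Final buckets:
0: .
1: .
2: 409 -> 783
3: .
4: .
5: .
6: 908 -> 787 -> 644
7: .
8: .
9: 449
10: .

3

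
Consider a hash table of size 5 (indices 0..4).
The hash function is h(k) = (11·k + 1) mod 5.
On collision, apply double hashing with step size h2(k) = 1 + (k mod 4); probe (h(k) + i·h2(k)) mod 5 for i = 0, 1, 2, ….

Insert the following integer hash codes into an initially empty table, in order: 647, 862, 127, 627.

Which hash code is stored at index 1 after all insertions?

862

647 hashes to 3; slot 3 is free => place at 3.
862 hashes to 3, h2=3; 3 taken => place at 1.
127 hashes to 3, h2=4; 3 taken => place at 2.
627 hashes to 3, h2=4; 3,2,1 taken => place at 0.
Table: [627, 862, 127, 647, —]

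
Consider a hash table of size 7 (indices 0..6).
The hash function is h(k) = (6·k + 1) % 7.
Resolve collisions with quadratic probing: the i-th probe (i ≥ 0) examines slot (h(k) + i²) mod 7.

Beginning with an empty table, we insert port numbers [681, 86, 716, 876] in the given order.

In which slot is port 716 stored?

Insert 681: h=6, slot 6 empty → index 6.
Insert 86: h=6, slot 6 occupied → index 0.
Insert 716: h=6, slots 6,0 occupied → index 3.
Insert 876: h=0, slot 0 occupied → index 1.
Table: [86, 876, —, 716, —, —, 681]

3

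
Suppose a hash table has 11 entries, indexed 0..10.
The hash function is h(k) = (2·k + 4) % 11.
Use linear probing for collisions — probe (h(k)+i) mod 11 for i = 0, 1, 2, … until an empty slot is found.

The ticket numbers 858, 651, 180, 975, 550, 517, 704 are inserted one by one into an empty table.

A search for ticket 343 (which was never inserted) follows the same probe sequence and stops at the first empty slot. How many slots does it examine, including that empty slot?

3

858: h=4 => slot 4
651: h=8 => slot 8
180: h=1 => slot 1
975: h=7 => slot 7
550: h=4, probe 4,5 => slot 5
517: h=4, probe 4,5,6 => slot 6
704: h=4, probe 4,5,6,7,8,9 => slot 9
Table: [∅, 180, ∅, ∅, 858, 550, 517, 975, 651, 704, ∅]
Lookup 343: h=8, probe 8,9,10 → slot 10 empty, not found.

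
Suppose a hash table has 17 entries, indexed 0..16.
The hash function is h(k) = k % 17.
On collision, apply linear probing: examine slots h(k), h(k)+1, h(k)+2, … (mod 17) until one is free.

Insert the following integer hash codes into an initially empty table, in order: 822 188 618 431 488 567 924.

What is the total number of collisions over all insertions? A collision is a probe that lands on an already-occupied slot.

10

822: h=6 -> slot 6
188: h=1 -> slot 1
618: h=6, probe 6,7 -> slot 7
431: h=6, probe 6,7,8 -> slot 8
488: h=12 -> slot 12
567: h=6, probe 6,7,8,9 -> slot 9
924: h=6, probe 6,7,8,9,10 -> slot 10
Table: [—, 188, —, —, —, —, 822, 618, 431, 567, 924, —, 488, —, —, —, —]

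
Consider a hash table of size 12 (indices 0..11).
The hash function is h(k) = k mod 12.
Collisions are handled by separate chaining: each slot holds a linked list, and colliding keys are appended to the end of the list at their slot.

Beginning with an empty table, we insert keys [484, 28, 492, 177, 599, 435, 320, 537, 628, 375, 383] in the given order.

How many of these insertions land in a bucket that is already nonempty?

5

484 → bucket 4
28 → bucket 4 (collision)
492 → bucket 0
177 → bucket 9
599 → bucket 11
435 → bucket 3
320 → bucket 8
537 → bucket 9 (collision)
628 → bucket 4 (collision)
375 → bucket 3 (collision)
383 → bucket 11 (collision)
Final buckets:
0: 492
1: .
2: .
3: 435 -> 375
4: 484 -> 28 -> 628
5: .
6: .
7: .
8: 320
9: 177 -> 537
10: .
11: 599 -> 383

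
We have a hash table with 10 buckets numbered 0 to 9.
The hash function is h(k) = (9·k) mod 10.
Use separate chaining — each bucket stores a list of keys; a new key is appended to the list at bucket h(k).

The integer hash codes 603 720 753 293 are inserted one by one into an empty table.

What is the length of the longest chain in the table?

Insert 603: h=7, bucket 7 empty → new chain.
Insert 720: h=0, bucket 0 empty → new chain.
Insert 753: h=7, bucket 7 nonempty → append to chain.
Insert 293: h=7, bucket 7 nonempty → append to chain.
Final buckets:
0: 720
1: —
2: —
3: —
4: —
5: —
6: —
7: 603 -> 753 -> 293
8: —
9: —

3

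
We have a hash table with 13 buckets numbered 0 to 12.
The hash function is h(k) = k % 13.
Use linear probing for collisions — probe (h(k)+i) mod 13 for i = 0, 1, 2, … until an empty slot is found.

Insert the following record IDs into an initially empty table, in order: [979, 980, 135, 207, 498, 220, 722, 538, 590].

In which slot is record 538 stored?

Insert 979: h=4, slot 4 empty -> index 4.
Insert 980: h=5, slot 5 empty -> index 5.
Insert 135: h=5, slot 5 occupied -> index 6.
Insert 207: h=12, slot 12 empty -> index 12.
Insert 498: h=4, slots 4,5,6 occupied -> index 7.
Insert 220: h=12, slot 12 occupied -> index 0.
Insert 722: h=7, slot 7 occupied -> index 8.
Insert 538: h=5, slots 5,6,7,8 occupied -> index 9.
Insert 590: h=5, slots 5,6,7,8,9 occupied -> index 10.
Table: [220, ., ., ., 979, 980, 135, 498, 722, 538, 590, ., 207]

9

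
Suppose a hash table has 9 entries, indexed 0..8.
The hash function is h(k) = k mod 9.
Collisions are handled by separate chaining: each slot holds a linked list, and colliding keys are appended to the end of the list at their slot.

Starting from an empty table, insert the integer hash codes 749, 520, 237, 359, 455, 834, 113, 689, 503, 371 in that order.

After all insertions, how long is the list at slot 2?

749 -> bucket 2
520 -> bucket 7
237 -> bucket 3
359 -> bucket 8
455 -> bucket 5
834 -> bucket 6
113 -> bucket 5 (collision)
689 -> bucket 5 (collision)
503 -> bucket 8 (collision)
371 -> bucket 2 (collision)
Final buckets:
0: ∅
1: ∅
2: 749 -> 371
3: 237
4: ∅
5: 455 -> 113 -> 689
6: 834
7: 520
8: 359 -> 503

2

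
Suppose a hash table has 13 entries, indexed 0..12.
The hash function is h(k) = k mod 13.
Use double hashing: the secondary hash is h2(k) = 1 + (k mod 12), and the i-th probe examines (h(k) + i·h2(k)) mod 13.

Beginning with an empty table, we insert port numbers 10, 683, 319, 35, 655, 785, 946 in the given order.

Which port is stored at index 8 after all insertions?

946

10: h=10 → slot 10
683: h=7 → slot 7
319: h=7, h2=8, probe 7,2 → slot 2
35: h=9 → slot 9
655: h=5 → slot 5
785: h=5, h2=6, probe 5,11 → slot 11
946: h=10, h2=11, probe 10,8 → slot 8
Table: [—, —, 319, —, —, 655, —, 683, 946, 35, 10, 785, —]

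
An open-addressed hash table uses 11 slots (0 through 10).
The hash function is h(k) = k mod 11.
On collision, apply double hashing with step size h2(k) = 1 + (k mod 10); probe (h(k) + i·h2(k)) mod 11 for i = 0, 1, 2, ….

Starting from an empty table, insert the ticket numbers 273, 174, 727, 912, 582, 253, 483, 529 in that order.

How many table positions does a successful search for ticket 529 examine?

273: h=9 → slot 9
174: h=9, h2=5, probe 9,3 → slot 3
727: h=1 → slot 1
912: h=10 → slot 10
582: h=10, h2=3, probe 10,2 → slot 2
253: h=0 → slot 0
483: h=10, h2=4, probe 10,3,7 → slot 7
529: h=1, h2=10, probe 1,0,10,9,8 → slot 8
Table: [253, 727, 582, 174, ., ., ., 483, 529, 273, 912]
Lookup 529: h=1, h2=10, probe 1,0,10,9,8 → found at 8.

5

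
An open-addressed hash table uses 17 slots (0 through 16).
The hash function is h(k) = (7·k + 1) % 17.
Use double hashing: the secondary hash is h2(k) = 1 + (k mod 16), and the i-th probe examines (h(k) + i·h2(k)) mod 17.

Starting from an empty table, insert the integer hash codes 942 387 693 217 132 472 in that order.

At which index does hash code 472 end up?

8

942: h=16 -> slot 16
387: h=7 -> slot 7
693: h=7, h2=6, probe 7,13 -> slot 13
217: h=7, h2=10, probe 7,0 -> slot 0
132: h=7, h2=5, probe 7,12 -> slot 12
472: h=7, h2=9, probe 7,16,8 -> slot 8
Table: [217, ∅, ∅, ∅, ∅, ∅, ∅, 387, 472, ∅, ∅, ∅, 132, 693, ∅, ∅, 942]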